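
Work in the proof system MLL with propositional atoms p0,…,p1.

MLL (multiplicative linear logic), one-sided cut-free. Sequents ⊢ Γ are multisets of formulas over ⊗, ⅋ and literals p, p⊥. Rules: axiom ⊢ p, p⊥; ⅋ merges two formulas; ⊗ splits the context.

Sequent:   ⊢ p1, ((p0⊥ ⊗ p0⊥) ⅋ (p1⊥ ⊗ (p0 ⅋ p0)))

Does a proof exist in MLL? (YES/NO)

Derivation (root first):
[⅋]  ⊢ p1, ((p0⊥ ⊗ p0⊥) ⅋ (p1⊥ ⊗ (p0 ⅋ p0)))
  [⊗]  ⊢ p1, (p0⊥ ⊗ p0⊥), (p1⊥ ⊗ (p0 ⅋ p0))
    [Ax]  ⊢ p1, p1⊥
    [⅋]  ⊢ (p0⊥ ⊗ p0⊥), (p0 ⅋ p0)
      [⊗]  ⊢ p0, p0, (p0⊥ ⊗ p0⊥)
        [Ax]  ⊢ p0, p0⊥
        [Ax]  ⊢ p0, p0⊥

Result: YES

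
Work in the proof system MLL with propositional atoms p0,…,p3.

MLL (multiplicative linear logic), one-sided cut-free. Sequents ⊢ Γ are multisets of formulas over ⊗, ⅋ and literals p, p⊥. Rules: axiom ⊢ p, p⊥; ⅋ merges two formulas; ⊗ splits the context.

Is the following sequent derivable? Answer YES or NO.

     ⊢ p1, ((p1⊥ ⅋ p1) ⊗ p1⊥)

Proof tree:
[⊗]  ⊢ p1, ((p1⊥ ⅋ p1) ⊗ p1⊥)
  [⅋]  ⊢ (p1⊥ ⅋ p1)
    [Ax]  ⊢ p1, p1⊥
  [Ax]  ⊢ p1, p1⊥

Result: YES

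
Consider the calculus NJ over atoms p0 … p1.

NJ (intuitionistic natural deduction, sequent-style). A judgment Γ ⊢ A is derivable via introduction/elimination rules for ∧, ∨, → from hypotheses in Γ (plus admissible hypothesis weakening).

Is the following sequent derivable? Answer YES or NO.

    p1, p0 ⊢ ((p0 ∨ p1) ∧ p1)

Derivation (root first):
[Wk] p1, p0 ⊢ ((p0 ∨ p1) ∧ p1)
  [∧I] p1 ⊢ ((p0 ∨ p1) ∧ p1)
    [∨I₂] p1 ⊢ (p0 ∨ p1)
      [Ax] p1 ⊢ p1
    [Wk] p1, p1 ⊢ p1
      [Ax] p1 ⊢ p1

Result: YES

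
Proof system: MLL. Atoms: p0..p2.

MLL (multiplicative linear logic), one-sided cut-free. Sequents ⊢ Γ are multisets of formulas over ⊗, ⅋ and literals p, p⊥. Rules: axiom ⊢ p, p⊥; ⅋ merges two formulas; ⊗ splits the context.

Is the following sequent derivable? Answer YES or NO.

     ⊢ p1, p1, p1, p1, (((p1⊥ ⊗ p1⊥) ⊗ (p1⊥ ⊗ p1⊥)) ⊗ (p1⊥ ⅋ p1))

Derivation (root first):
[⊗]  ⊢ p1, p1, p1, p1, (((p1⊥ ⊗ p1⊥) ⊗ (p1⊥ ⊗ p1⊥)) ⊗ (p1⊥ ⅋ p1))
  [⊗]  ⊢ p1, p1, p1, p1, ((p1⊥ ⊗ p1⊥) ⊗ (p1⊥ ⊗ p1⊥))
    [⊗]  ⊢ p1, p1, (p1⊥ ⊗ p1⊥)
      [Ax]  ⊢ p1, p1⊥
      [Ax]  ⊢ p1, p1⊥
    [⊗]  ⊢ p1, p1, (p1⊥ ⊗ p1⊥)
      [Ax]  ⊢ p1, p1⊥
      [Ax]  ⊢ p1, p1⊥
  [⅋]  ⊢ (p1⊥ ⅋ p1)
    [Ax]  ⊢ p1, p1⊥

Result: YES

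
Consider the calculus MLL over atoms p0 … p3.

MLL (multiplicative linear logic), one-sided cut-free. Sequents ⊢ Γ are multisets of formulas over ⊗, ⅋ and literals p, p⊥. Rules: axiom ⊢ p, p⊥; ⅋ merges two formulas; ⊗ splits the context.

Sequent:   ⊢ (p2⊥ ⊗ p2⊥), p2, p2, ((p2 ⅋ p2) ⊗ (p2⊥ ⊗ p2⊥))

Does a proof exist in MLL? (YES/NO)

Derivation trace:
[⊗]  ⊢ (p2⊥ ⊗ p2⊥), p2, p2, ((p2 ⅋ p2) ⊗ (p2⊥ ⊗ p2⊥))
  [⅋]  ⊢ (p2⊥ ⊗ p2⊥), (p2 ⅋ p2)
    [⊗]  ⊢ p2, p2, (p2⊥ ⊗ p2⊥)
      [Ax]  ⊢ p2, p2⊥
      [Ax]  ⊢ p2, p2⊥
  [⊗]  ⊢ p2, p2, (p2⊥ ⊗ p2⊥)
    [Ax]  ⊢ p2, p2⊥
    [Ax]  ⊢ p2, p2⊥

Result: YES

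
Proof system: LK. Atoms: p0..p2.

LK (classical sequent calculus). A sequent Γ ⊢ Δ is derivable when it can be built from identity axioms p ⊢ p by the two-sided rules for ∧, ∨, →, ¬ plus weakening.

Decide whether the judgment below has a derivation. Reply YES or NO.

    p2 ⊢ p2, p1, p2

Proof tree:
[WR] p2 ⊢ p2, p1, p2
  [WR] p2 ⊢ p2, p1
    [Ax] p2 ⊢ p2

Result: YES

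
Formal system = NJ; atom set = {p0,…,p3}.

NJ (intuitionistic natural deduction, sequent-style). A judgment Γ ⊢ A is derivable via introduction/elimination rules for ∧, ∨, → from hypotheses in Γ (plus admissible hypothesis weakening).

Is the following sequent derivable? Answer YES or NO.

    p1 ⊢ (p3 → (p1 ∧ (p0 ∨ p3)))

Proof tree:
[→I] p1 ⊢ (p3 → (p1 ∧ (p0 ∨ p3)))
  [∧I] p1, p3 ⊢ (p1 ∧ (p0 ∨ p3))
    [Ax] p1 ⊢ p1
    [∨I₂] p3 ⊢ (p0 ∨ p3)
      [Ax] p3 ⊢ p3

Result: YES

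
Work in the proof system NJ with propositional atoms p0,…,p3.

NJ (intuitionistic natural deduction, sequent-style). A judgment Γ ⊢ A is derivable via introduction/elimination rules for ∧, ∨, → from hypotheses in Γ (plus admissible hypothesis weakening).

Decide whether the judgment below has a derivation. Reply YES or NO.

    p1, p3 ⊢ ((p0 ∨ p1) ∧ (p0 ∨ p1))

Derivation trace:
[∧I] p1, p3 ⊢ ((p0 ∨ p1) ∧ (p0 ∨ p1))
  [Wk] p1, p3 ⊢ (p0 ∨ p1)
    [∨I₂] p1 ⊢ (p0 ∨ p1)
      [Ax] p1 ⊢ p1
  [∨I₂] p1 ⊢ (p0 ∨ p1)
    [Ax] p1 ⊢ p1

Result: YES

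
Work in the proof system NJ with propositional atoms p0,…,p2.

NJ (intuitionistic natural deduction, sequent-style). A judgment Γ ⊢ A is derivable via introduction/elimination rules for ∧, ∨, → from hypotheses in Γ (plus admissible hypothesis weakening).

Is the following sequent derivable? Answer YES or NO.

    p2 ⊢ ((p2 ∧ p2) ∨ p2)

Derivation trace:
[∨I₁] p2 ⊢ ((p2 ∧ p2) ∨ p2)
  [∧I] p2 ⊢ (p2 ∧ p2)
    [Ax] p2 ⊢ p2
    [Ax] p2 ⊢ p2

Result: YES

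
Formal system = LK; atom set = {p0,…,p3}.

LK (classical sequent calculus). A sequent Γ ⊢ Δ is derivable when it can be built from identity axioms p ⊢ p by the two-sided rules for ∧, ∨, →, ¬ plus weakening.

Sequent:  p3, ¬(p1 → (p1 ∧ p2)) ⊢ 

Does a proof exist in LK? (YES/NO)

Truth-table refutation:
  v=0000: Γ:[p3=F, ¬(p1 → (p1 ∧ p2))=F] Δ:[] refutes=False
  v=0001: Γ:[p3=T, ¬(p1 → (p1 ∧ p2))=F] Δ:[] refutes=False
  v=0010: Γ:[p3=F, ¬(p1 → (p1 ∧ p2))=F] Δ:[] refutes=False
  v=0011: Γ:[p3=T, ¬(p1 → (p1 ∧ p2))=F] Δ:[] refutes=False
  v=0100: Γ:[p3=F, ¬(p1 → (p1 ∧ p2))=T] Δ:[] refutes=False
  v=0101: Γ:[p3=T, ¬(p1 → (p1 ∧ p2))=T] Δ:[] refutes=True  ← countermodel

Result: NO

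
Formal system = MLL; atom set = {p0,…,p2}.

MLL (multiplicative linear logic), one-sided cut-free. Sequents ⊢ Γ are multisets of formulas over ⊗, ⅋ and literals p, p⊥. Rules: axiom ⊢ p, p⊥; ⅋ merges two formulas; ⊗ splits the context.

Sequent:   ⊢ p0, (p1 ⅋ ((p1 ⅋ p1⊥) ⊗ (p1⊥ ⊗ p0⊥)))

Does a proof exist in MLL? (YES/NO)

Derivation (root first):
[⅋]  ⊢ p0, (p1 ⅋ ((p1 ⅋ p1⊥) ⊗ (p1⊥ ⊗ p0⊥)))
  [⊗]  ⊢ p1, p0, ((p1 ⅋ p1⊥) ⊗ (p1⊥ ⊗ p0⊥))
    [⅋]  ⊢ (p1 ⅋ p1⊥)
      [Ax]  ⊢ p1, p1⊥
    [⊗]  ⊢ p1, p0, (p1⊥ ⊗ p0⊥)
      [Ax]  ⊢ p1, p1⊥
      [Ax]  ⊢ p0, p0⊥

Result: YES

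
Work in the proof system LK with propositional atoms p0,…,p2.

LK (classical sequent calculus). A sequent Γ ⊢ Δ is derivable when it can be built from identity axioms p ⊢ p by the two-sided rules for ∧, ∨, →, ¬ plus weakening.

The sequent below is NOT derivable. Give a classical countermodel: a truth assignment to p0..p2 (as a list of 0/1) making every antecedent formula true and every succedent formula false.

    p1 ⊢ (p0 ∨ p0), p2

Truth-table refutation:
  v=000: Γ:[p1=F] Δ:[(p0 ∨ p0)=F, p2=F] refutes=False
  v=001: Γ:[p1=F] Δ:[(p0 ∨ p0)=F, p2=T] refutes=False
  v=010: Γ:[p1=T] Δ:[(p0 ∨ p0)=F, p2=F] refutes=True  ← countermodel

Result: [0, 1, 0]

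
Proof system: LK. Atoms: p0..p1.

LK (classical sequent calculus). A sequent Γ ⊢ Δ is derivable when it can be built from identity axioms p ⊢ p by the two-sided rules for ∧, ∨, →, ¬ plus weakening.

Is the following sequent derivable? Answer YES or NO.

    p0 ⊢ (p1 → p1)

Proof tree:
[WL] p0 ⊢ (p1 → p1)
  [→R]  ⊢ (p1 → p1)
    [Ax] p1 ⊢ p1

Result: YES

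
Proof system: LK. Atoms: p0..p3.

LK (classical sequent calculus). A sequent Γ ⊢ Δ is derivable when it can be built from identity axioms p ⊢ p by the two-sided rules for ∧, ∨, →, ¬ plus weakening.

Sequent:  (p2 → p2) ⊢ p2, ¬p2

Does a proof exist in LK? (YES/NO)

Derivation trace:
[¬R] (p2 → p2) ⊢ p2, ¬p2
  [→L] p2, (p2 → p2) ⊢ p2
    [Ax] p2 ⊢ p2
    [Ax] p2 ⊢ p2

Result: YES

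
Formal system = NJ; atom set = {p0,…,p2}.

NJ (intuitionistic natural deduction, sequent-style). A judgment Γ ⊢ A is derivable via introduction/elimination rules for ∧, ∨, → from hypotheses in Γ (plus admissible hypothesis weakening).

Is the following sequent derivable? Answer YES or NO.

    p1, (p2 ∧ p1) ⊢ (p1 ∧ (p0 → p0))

Derivation (root first):
[Wk] p1, (p2 ∧ p1) ⊢ (p1 ∧ (p0 → p0))
  [∧I] p1 ⊢ (p1 ∧ (p0 → p0))
    [Ax] p1 ⊢ p1
    [→I]  ⊢ (p0 → p0)
      [Ax] p0 ⊢ p0

Result: YES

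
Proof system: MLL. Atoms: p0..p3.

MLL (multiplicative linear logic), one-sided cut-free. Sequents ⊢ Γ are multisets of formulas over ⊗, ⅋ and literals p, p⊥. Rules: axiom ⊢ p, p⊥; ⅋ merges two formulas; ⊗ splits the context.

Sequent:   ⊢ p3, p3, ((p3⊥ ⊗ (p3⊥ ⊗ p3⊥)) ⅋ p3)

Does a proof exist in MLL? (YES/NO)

Proof tree:
[⅋]  ⊢ p3, p3, ((p3⊥ ⊗ (p3⊥ ⊗ p3⊥)) ⅋ p3)
  [⊗]  ⊢ p3, p3, p3, (p3⊥ ⊗ (p3⊥ ⊗ p3⊥))
    [Ax]  ⊢ p3, p3⊥
    [⊗]  ⊢ p3, p3, (p3⊥ ⊗ p3⊥)
      [Ax]  ⊢ p3, p3⊥
      [Ax]  ⊢ p3, p3⊥

Result: YES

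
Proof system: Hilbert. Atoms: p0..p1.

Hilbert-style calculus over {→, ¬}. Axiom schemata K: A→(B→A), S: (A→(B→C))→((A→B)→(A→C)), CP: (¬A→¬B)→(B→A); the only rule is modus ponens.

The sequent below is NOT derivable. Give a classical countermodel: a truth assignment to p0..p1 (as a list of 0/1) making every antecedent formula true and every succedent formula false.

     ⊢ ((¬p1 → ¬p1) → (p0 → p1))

Enumerate valuations to refute Γ ⊢ Δ:
  v=00: Γ:[] Δ:[((¬p1 → ¬p1) → (p0 → p1))=T] refutes=False
  v=01: Γ:[] Δ:[((¬p1 → ¬p1) → (p0 → p1))=T] refutes=False
  v=10: Γ:[] Δ:[((¬p1 → ¬p1) → (p0 → p1))=F] refutes=True  ← countermodel

Result: [1, 0]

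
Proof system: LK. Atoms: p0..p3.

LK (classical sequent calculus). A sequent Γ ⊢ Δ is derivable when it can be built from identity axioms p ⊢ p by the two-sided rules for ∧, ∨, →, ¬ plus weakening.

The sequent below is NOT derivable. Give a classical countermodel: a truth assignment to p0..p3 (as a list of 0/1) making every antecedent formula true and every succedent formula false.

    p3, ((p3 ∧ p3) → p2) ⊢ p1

Search for a countermodel by truth-table:
  v=0000: Γ:[p3=F, ((p3 ∧ p3) → p2)=T] Δ:[p1=F] refutes=False
  v=0001: Γ:[p3=T, ((p3 ∧ p3) → p2)=F] Δ:[p1=F] refutes=False
  v=0010: Γ:[p3=F, ((p3 ∧ p3) → p2)=T] Δ:[p1=F] refutes=False
  v=0011: Γ:[p3=T, ((p3 ∧ p3) → p2)=T] Δ:[p1=F] refutes=True  ← countermodel

Result: [0, 0, 1, 1]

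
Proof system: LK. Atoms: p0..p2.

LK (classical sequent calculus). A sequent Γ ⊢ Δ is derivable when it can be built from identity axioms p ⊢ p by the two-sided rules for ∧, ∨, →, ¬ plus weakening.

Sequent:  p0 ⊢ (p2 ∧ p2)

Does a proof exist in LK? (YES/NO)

Search for a countermodel by truth-table:
  v=000: Γ:[p0=F] Δ:[(p2 ∧ p2)=F] refutes=False
  v=001: Γ:[p0=F] Δ:[(p2 ∧ p2)=T] refutes=False
  v=010: Γ:[p0=F] Δ:[(p2 ∧ p2)=F] refutes=False
  v=011: Γ:[p0=F] Δ:[(p2 ∧ p2)=T] refutes=False
  v=100: Γ:[p0=T] Δ:[(p2 ∧ p2)=F] refutes=True  ← countermodel

Result: NO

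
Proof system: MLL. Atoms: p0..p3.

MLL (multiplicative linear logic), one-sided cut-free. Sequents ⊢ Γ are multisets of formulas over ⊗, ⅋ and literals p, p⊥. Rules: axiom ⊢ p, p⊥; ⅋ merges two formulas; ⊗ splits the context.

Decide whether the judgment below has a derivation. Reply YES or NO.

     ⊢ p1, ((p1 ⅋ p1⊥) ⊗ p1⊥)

Proof tree:
[⊗]  ⊢ p1, ((p1 ⅋ p1⊥) ⊗ p1⊥)
  [⅋]  ⊢ (p1 ⅋ p1⊥)
    [Ax]  ⊢ p1, p1⊥
  [Ax]  ⊢ p1, p1⊥

Result: YES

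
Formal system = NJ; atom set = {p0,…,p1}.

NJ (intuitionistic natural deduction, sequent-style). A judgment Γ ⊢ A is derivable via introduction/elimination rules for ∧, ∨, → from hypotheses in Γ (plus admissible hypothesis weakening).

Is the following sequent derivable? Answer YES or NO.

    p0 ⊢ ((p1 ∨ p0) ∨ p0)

Derivation trace:
[∨I₁] p0 ⊢ ((p1 ∨ p0) ∨ p0)
  [∨I₂] p0 ⊢ (p1 ∨ p0)
    [Ax] p0 ⊢ p0

Result: YES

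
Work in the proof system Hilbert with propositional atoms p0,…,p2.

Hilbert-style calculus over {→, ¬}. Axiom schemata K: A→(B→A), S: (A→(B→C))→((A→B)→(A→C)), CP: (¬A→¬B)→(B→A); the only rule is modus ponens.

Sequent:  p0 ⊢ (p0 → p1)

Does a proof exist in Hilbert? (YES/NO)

Search for a countermodel by truth-table:
  v=000: Γ:[p0=F] Δ:[(p0 → p1)=T] refutes=False
  v=001: Γ:[p0=F] Δ:[(p0 → p1)=T] refutes=False
  v=010: Γ:[p0=F] Δ:[(p0 → p1)=T] refutes=False
  v=011: Γ:[p0=F] Δ:[(p0 → p1)=T] refutes=False
  v=100: Γ:[p0=T] Δ:[(p0 → p1)=F] refutes=True  ← countermodel

Result: NO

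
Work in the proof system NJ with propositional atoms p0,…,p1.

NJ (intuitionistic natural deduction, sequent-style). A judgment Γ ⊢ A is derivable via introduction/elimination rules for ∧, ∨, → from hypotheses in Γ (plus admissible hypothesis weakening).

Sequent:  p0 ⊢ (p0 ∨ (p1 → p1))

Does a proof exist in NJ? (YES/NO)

Derivation trace:
[∨I₂] p0 ⊢ (p0 ∨ (p1 → p1))
  [Wk] p0 ⊢ (p1 → p1)
    [→I]  ⊢ (p1 → p1)
      [Ax] p1 ⊢ p1

Result: YES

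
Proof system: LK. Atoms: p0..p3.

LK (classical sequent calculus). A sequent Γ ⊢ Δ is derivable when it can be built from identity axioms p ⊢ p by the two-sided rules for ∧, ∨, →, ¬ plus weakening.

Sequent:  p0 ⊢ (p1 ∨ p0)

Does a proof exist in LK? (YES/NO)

Derivation (root first):
[∨R] p0 ⊢ (p1 ∨ p0)
  [WR] p0 ⊢ p0, p1
    [Ax] p0 ⊢ p0

Result: YES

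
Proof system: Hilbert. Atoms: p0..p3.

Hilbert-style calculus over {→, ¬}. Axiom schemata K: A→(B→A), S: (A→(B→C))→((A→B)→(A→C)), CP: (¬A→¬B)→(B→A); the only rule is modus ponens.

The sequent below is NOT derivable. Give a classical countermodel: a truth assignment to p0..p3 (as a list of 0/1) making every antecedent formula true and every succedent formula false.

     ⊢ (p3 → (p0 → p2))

Search for a countermodel by truth-table:
  v=0000: Γ:[] Δ:[(p3 → (p0 → p2))=T] refutes=False
  v=0001: Γ:[] Δ:[(p3 → (p0 → p2))=T] refutes=False
  v=0010: Γ:[] Δ:[(p3 → (p0 → p2))=T] refutes=False
  v=0011: Γ:[] Δ:[(p3 → (p0 → p2))=T] refutes=False
  v=0100: Γ:[] Δ:[(p3 → (p0 → p2))=T] refutes=False
  v=0101: Γ:[] Δ:[(p3 → (p0 → p2))=T] refutes=False
  v=0110: Γ:[] Δ:[(p3 → (p0 → p2))=T] refutes=False
  v=0111: Γ:[] Δ:[(p3 → (p0 → p2))=T] refutes=False
  v=1000: Γ:[] Δ:[(p3 → (p0 → p2))=T] refutes=False
  v=1001: Γ:[] Δ:[(p3 → (p0 → p2))=F] refutes=True  ← countermodel

Result: [1, 0, 0, 1]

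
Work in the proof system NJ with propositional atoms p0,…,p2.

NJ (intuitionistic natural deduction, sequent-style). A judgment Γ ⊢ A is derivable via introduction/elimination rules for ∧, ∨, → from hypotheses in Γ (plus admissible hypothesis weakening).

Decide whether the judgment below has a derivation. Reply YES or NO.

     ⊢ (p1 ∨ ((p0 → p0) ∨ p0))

Proof tree:
[∨I₂]  ⊢ (p1 ∨ ((p0 → p0) ∨ p0))
  [∨I₁]  ⊢ ((p0 → p0) ∨ p0)
    [→I]  ⊢ (p0 → p0)
      [Ax] p0 ⊢ p0

Result: YES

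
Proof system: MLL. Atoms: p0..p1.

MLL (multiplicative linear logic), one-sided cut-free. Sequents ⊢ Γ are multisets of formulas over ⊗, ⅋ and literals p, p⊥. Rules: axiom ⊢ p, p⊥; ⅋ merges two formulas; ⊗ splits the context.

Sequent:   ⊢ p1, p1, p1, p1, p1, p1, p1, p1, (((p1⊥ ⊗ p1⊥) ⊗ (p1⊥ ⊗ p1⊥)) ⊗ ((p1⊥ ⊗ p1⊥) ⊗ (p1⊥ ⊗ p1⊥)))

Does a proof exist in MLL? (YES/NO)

Derivation (root first):
[⊗]  ⊢ p1, p1, p1, p1, p1, p1, p1, p1, (((p1⊥ ⊗ p1⊥) ⊗ (p1⊥ ⊗ p1⊥)) ⊗ ((p1⊥ ⊗ p1⊥) ⊗ (p1⊥ ⊗ p1⊥)))
  [⊗]  ⊢ p1, p1, p1, p1, ((p1⊥ ⊗ p1⊥) ⊗ (p1⊥ ⊗ p1⊥))
    [⊗]  ⊢ p1, p1, (p1⊥ ⊗ p1⊥)
      [Ax]  ⊢ p1, p1⊥
      [Ax]  ⊢ p1, p1⊥
    [⊗]  ⊢ p1, p1, (p1⊥ ⊗ p1⊥)
      [Ax]  ⊢ p1, p1⊥
      [Ax]  ⊢ p1, p1⊥
  [⊗]  ⊢ p1, p1, p1, p1, ((p1⊥ ⊗ p1⊥) ⊗ (p1⊥ ⊗ p1⊥))
    [⊗]  ⊢ p1, p1, (p1⊥ ⊗ p1⊥)
      [Ax]  ⊢ p1, p1⊥
      [Ax]  ⊢ p1, p1⊥
    [⊗]  ⊢ p1, p1, (p1⊥ ⊗ p1⊥)
      [Ax]  ⊢ p1, p1⊥
      [Ax]  ⊢ p1, p1⊥

Result: YES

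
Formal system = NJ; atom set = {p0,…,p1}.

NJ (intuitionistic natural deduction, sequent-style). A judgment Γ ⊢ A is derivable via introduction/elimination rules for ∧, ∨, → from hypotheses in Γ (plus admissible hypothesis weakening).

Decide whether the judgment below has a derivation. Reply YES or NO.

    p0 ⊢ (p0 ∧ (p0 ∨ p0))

Derivation trace:
[∧I] p0 ⊢ (p0 ∧ (p0 ∨ p0))
  [Ax] p0 ⊢ p0
  [∨I₂] p0 ⊢ (p0 ∨ p0)
    [Ax] p0 ⊢ p0

Result: YES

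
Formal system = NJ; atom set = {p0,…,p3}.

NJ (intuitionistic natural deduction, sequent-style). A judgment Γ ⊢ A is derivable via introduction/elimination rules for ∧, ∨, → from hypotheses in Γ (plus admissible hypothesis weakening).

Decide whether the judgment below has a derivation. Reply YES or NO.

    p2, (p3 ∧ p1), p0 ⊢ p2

Derivation (root first):
[Wk] p2, (p3 ∧ p1), p0 ⊢ p2
  [Wk] p2, (p3 ∧ p1) ⊢ p2
    [Ax] p2 ⊢ p2

Result: YES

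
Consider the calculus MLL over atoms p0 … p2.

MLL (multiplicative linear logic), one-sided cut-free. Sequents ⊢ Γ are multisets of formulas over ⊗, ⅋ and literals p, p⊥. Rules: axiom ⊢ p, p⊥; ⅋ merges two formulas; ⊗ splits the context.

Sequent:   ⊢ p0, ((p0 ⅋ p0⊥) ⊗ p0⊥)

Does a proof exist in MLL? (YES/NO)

Derivation trace:
[⊗]  ⊢ p0, ((p0 ⅋ p0⊥) ⊗ p0⊥)
  [⅋]  ⊢ (p0 ⅋ p0⊥)
    [Ax]  ⊢ p0, p0⊥
  [Ax]  ⊢ p0, p0⊥

Result: YES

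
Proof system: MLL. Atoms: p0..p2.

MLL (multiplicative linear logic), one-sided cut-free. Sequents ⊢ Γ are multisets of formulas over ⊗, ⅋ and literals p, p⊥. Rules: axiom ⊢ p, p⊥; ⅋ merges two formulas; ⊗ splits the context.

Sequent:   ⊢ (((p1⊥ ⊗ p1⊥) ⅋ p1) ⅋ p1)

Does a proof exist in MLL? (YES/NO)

Derivation trace:
[⅋]  ⊢ (((p1⊥ ⊗ p1⊥) ⅋ p1) ⅋ p1)
  [⅋]  ⊢ p1, ((p1⊥ ⊗ p1⊥) ⅋ p1)
    [⊗]  ⊢ p1, p1, (p1⊥ ⊗ p1⊥)
      [Ax]  ⊢ p1, p1⊥
      [Ax]  ⊢ p1, p1⊥

Result: YES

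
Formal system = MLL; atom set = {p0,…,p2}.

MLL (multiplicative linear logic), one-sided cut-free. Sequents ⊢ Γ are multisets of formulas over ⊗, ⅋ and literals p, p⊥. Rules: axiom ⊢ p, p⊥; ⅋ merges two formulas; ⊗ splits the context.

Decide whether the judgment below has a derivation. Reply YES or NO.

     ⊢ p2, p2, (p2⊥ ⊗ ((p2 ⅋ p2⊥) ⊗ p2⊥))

Derivation trace:
[⊗]  ⊢ p2, p2, (p2⊥ ⊗ ((p2 ⅋ p2⊥) ⊗ p2⊥))
  [Ax]  ⊢ p2, p2⊥
  [⊗]  ⊢ p2, ((p2 ⅋ p2⊥) ⊗ p2⊥)
    [⅋]  ⊢ (p2 ⅋ p2⊥)
      [Ax]  ⊢ p2, p2⊥
    [Ax]  ⊢ p2, p2⊥

Result: YES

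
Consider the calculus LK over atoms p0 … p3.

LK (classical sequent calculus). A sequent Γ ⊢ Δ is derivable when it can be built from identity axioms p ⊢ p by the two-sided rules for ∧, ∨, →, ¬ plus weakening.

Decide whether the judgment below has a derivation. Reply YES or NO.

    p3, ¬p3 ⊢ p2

Derivation trace:
[WR] p3, ¬p3 ⊢ p2
  [¬L] p3, ¬p3 ⊢ 
    [Ax] p3 ⊢ p3

Result: YES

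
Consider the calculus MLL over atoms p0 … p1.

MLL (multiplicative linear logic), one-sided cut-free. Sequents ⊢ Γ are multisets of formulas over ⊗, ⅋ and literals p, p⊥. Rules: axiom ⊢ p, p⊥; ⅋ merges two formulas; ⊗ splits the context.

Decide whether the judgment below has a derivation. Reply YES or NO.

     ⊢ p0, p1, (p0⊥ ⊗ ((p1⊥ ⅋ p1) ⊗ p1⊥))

Proof tree:
[⊗]  ⊢ p0, p1, (p0⊥ ⊗ ((p1⊥ ⅋ p1) ⊗ p1⊥))
  [Ax]  ⊢ p0, p0⊥
  [⊗]  ⊢ p1, ((p1⊥ ⅋ p1) ⊗ p1⊥)
    [⅋]  ⊢ (p1⊥ ⅋ p1)
      [Ax]  ⊢ p1, p1⊥
    [Ax]  ⊢ p1, p1⊥

Result: YES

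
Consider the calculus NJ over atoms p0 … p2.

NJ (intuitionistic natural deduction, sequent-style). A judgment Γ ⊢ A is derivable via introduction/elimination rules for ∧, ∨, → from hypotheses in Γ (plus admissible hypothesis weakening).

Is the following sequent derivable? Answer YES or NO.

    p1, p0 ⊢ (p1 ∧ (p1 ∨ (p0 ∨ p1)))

Derivation (root first):
[∧I] p1, p0 ⊢ (p1 ∧ (p1 ∨ (p0 ∨ p1)))
  [Ax] p1 ⊢ p1
  [∨I₂] p0 ⊢ (p1 ∨ (p0 ∨ p1))
    [∨I₁] p0 ⊢ (p0 ∨ p1)
      [Ax] p0 ⊢ p0

Result: YES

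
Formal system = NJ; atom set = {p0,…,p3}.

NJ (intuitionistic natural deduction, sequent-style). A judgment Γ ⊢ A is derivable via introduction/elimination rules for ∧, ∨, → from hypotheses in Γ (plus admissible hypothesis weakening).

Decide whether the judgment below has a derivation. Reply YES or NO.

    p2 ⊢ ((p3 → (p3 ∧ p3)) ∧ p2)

Proof tree:
[∧I] p2 ⊢ ((p3 → (p3 ∧ p3)) ∧ p2)
  [→I]  ⊢ (p3 → (p3 ∧ p3))
    [∧I] p3 ⊢ (p3 ∧ p3)
      [Ax] p3 ⊢ p3
      [Ax] p3 ⊢ p3
  [Ax] p2 ⊢ p2

Result: YES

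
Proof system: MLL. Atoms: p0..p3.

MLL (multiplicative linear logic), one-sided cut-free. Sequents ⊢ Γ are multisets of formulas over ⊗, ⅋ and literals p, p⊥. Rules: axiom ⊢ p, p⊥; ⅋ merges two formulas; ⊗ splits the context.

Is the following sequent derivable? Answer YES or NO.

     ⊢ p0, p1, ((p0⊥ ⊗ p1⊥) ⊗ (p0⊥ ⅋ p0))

Derivation trace:
[⊗]  ⊢ p0, p1, ((p0⊥ ⊗ p1⊥) ⊗ (p0⊥ ⅋ p0))
  [⊗]  ⊢ p0, p1, (p0⊥ ⊗ p1⊥)
    [Ax]  ⊢ p0, p0⊥
    [Ax]  ⊢ p1, p1⊥
  [⅋]  ⊢ (p0⊥ ⅋ p0)
    [Ax]  ⊢ p0, p0⊥

Result: YES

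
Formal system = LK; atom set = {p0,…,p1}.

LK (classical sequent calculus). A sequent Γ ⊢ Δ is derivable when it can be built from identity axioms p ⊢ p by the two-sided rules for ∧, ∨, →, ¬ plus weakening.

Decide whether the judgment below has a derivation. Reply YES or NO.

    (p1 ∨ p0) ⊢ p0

Search for a countermodel by truth-table:
  v=00: Γ:[(p1 ∨ p0)=F] Δ:[p0=F] refutes=False
  v=01: Γ:[(p1 ∨ p0)=T] Δ:[p0=F] refutes=True  ← countermodel

Result: NO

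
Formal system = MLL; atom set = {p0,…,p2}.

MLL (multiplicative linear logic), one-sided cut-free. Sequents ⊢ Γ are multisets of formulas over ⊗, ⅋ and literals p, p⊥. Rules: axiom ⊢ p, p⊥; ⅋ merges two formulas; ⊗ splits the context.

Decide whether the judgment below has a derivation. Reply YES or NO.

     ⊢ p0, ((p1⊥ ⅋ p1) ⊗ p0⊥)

Derivation (root first):
[⊗]  ⊢ p0, ((p1⊥ ⅋ p1) ⊗ p0⊥)
  [⅋]  ⊢ (p1⊥ ⅋ p1)
    [Ax]  ⊢ p1, p1⊥
  [Ax]  ⊢ p0, p0⊥

Result: YES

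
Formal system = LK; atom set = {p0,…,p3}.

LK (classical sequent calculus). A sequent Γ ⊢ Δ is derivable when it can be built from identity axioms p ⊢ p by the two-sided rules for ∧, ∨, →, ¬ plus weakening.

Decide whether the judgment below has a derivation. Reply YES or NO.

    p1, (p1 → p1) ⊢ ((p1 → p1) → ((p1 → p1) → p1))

Proof tree:
[→R] p1, (p1 → p1) ⊢ ((p1 → p1) → ((p1 → p1) → p1))
  [→L] p1, (p1 → p1), (p1 → p1) ⊢ ((p1 → p1) → p1)
    [→L] p1, (p1 → p1) ⊢ p1
      [Ax] p1 ⊢ p1
      [Ax] p1 ⊢ p1
    [→R] p1 ⊢ ((p1 → p1) → p1)
      [→L] p1, (p1 → p1) ⊢ p1
        [Ax] p1 ⊢ p1
        [Ax] p1 ⊢ p1

Result: YES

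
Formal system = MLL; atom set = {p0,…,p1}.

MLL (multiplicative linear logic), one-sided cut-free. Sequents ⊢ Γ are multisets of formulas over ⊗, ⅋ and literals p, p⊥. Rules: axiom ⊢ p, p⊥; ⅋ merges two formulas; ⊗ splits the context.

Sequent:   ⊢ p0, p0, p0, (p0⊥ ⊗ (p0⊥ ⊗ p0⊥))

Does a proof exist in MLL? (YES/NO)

Derivation trace:
[⊗]  ⊢ p0, p0, p0, (p0⊥ ⊗ (p0⊥ ⊗ p0⊥))
  [Ax]  ⊢ p0, p0⊥
  [⊗]  ⊢ p0, p0, (p0⊥ ⊗ p0⊥)
    [Ax]  ⊢ p0, p0⊥
    [Ax]  ⊢ p0, p0⊥

Result: YES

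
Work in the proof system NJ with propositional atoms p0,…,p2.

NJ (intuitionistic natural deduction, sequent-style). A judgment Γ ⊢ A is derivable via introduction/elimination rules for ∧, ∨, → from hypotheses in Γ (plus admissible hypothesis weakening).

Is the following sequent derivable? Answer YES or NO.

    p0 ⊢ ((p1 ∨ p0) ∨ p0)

Derivation trace:
[∨I₁] p0 ⊢ ((p1 ∨ p0) ∨ p0)
  [∨I₂] p0 ⊢ (p1 ∨ p0)
    [Ax] p0 ⊢ p0

Result: YES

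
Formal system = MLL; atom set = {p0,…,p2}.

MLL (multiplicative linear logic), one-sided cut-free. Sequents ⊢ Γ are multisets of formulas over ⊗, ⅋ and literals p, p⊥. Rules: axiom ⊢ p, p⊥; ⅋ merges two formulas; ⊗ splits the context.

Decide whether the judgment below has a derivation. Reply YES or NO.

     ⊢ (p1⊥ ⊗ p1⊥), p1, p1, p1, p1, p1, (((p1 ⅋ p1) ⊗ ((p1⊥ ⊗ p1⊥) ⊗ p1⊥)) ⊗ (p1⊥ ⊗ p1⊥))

Proof tree:
[⊗]  ⊢ (p1⊥ ⊗ p1⊥), p1, p1, p1, p1, p1, (((p1 ⅋ p1) ⊗ ((p1⊥ ⊗ p1⊥) ⊗ p1⊥)) ⊗ (p1⊥ ⊗ p1⊥))
  [⊗]  ⊢ (p1⊥ ⊗ p1⊥), p1, p1, p1, ((p1 ⅋ p1) ⊗ ((p1⊥ ⊗ p1⊥) ⊗ p1⊥))
    [⅋]  ⊢ (p1⊥ ⊗ p1⊥), (p1 ⅋ p1)
      [⊗]  ⊢ p1, p1, (p1⊥ ⊗ p1⊥)
        [Ax]  ⊢ p1, p1⊥
        [Ax]  ⊢ p1, p1⊥
    [⊗]  ⊢ p1, p1, p1, ((p1⊥ ⊗ p1⊥) ⊗ p1⊥)
      [⊗]  ⊢ p1, p1, (p1⊥ ⊗ p1⊥)
        [Ax]  ⊢ p1, p1⊥
        [Ax]  ⊢ p1, p1⊥
      [Ax]  ⊢ p1, p1⊥
  [⊗]  ⊢ p1, p1, (p1⊥ ⊗ p1⊥)
    [Ax]  ⊢ p1, p1⊥
    [Ax]  ⊢ p1, p1⊥

Result: YES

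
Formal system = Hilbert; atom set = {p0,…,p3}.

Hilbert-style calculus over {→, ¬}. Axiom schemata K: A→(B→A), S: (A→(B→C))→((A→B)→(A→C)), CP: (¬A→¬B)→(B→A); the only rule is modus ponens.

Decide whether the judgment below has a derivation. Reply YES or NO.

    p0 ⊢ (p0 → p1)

Enumerate valuations to refute Γ ⊢ Δ:
  v=0000: Γ:[p0=F] Δ:[(p0 → p1)=T] refutes=False
  v=0001: Γ:[p0=F] Δ:[(p0 → p1)=T] refutes=False
  v=0010: Γ:[p0=F] Δ:[(p0 → p1)=T] refutes=False
  v=0011: Γ:[p0=F] Δ:[(p0 → p1)=T] refutes=False
  v=0100: Γ:[p0=F] Δ:[(p0 → p1)=T] refutes=False
  v=0101: Γ:[p0=F] Δ:[(p0 → p1)=T] refutes=False
  v=0110: Γ:[p0=F] Δ:[(p0 → p1)=T] refutes=False
  v=0111: Γ:[p0=F] Δ:[(p0 → p1)=T] refutes=False
  v=1000: Γ:[p0=T] Δ:[(p0 → p1)=F] refutes=True  ← countermodel

Result: NO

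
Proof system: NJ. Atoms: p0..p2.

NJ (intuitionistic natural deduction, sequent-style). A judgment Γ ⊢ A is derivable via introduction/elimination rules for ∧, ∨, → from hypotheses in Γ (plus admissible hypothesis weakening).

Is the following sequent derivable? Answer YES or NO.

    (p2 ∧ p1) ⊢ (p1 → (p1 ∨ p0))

Proof tree:
[→I] (p2 ∧ p1) ⊢ (p1 → (p1 ∨ p0))
  [Wk] p1, (p2 ∧ p1) ⊢ (p1 ∨ p0)
    [∨I₁] p1 ⊢ (p1 ∨ p0)
      [Ax] p1 ⊢ p1

Result: YES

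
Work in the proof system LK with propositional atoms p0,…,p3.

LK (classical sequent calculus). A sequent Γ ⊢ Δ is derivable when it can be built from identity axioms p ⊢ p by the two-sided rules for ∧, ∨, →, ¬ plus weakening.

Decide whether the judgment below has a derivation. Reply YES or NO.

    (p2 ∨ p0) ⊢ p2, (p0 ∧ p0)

Derivation (root first):
[∨L] (p2 ∨ p0) ⊢ p2, (p0 ∧ p0)
  [WR] p2 ⊢ p2, p2
    [Ax] p2 ⊢ p2
  [∧R] p0 ⊢ (p0 ∧ p0)
    [Ax] p0 ⊢ p0
    [Ax] p0 ⊢ p0

Result: YES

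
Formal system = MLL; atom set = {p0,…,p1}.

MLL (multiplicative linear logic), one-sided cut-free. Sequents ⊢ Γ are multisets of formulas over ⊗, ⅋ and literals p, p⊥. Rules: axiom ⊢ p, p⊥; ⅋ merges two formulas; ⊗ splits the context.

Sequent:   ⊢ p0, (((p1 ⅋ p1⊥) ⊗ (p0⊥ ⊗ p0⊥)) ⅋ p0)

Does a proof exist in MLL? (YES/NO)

Derivation (root first):
[⅋]  ⊢ p0, (((p1 ⅋ p1⊥) ⊗ (p0⊥ ⊗ p0⊥)) ⅋ p0)
  [⊗]  ⊢ p0, p0, ((p1 ⅋ p1⊥) ⊗ (p0⊥ ⊗ p0⊥))
    [⅋]  ⊢ (p1 ⅋ p1⊥)
      [Ax]  ⊢ p1, p1⊥
    [⊗]  ⊢ p0, p0, (p0⊥ ⊗ p0⊥)
      [Ax]  ⊢ p0, p0⊥
      [Ax]  ⊢ p0, p0⊥

Result: YES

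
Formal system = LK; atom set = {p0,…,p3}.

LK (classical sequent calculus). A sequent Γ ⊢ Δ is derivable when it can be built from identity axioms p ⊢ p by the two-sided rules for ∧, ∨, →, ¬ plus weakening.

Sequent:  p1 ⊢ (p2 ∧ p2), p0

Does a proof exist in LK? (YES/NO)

Enumerate valuations to refute Γ ⊢ Δ:
  v=0000: Γ:[p1=F] Δ:[(p2 ∧ p2)=F, p0=F] refutes=False
  v=0001: Γ:[p1=F] Δ:[(p2 ∧ p2)=F, p0=F] refutes=False
  v=0010: Γ:[p1=F] Δ:[(p2 ∧ p2)=T, p0=F] refutes=False
  v=0011: Γ:[p1=F] Δ:[(p2 ∧ p2)=T, p0=F] refutes=False
  v=0100: Γ:[p1=T] Δ:[(p2 ∧ p2)=F, p0=F] refutes=True  ← countermodel

Result: NO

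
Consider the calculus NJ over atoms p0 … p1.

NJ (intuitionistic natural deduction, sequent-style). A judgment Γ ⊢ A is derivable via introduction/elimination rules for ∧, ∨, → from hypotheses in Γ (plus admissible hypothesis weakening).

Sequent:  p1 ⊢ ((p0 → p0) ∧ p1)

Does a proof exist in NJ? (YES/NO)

Proof tree:
[∧I] p1 ⊢ ((p0 → p0) ∧ p1)
  [→I]  ⊢ (p0 → p0)
    [Ax] p0 ⊢ p0
  [Ax] p1 ⊢ p1

Result: YES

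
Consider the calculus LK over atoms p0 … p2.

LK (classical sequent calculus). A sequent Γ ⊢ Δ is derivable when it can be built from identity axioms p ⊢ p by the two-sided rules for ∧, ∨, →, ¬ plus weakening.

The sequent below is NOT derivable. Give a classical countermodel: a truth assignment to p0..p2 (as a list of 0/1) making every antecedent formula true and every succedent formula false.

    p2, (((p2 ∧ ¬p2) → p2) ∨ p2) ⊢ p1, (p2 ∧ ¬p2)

Search for a countermodel by truth-table:
  v=000: Γ:[p2=F, (((p2 ∧ ¬p2) → p2) ∨ p2)=T] Δ:[p1=F, (p2 ∧ ¬p2)=F] refutes=False
  v=001: Γ:[p2=T, (((p2 ∧ ¬p2) → p2) ∨ p2)=T] Δ:[p1=F, (p2 ∧ ¬p2)=F] refutes=True  ← countermodel

Result: [0, 0, 1]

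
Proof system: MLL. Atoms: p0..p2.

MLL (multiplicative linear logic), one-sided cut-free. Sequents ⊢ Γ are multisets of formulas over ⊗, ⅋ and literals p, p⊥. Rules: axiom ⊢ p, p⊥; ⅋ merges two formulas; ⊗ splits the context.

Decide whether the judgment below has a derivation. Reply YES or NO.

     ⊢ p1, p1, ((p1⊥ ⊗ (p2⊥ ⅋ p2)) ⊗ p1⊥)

Derivation (root first):
[⊗]  ⊢ p1, p1, ((p1⊥ ⊗ (p2⊥ ⅋ p2)) ⊗ p1⊥)
  [⊗]  ⊢ p1, (p1⊥ ⊗ (p2⊥ ⅋ p2))
    [Ax]  ⊢ p1, p1⊥
    [⅋]  ⊢ (p2⊥ ⅋ p2)
      [Ax]  ⊢ p2, p2⊥
  [Ax]  ⊢ p1, p1⊥

Result: YES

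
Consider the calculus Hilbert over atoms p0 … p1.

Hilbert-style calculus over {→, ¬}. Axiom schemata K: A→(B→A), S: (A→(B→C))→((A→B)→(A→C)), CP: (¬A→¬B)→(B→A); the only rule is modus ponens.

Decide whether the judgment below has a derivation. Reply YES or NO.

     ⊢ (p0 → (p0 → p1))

Search for a countermodel by truth-table:
  v=00: Γ:[] Δ:[(p0 → (p0 → p1))=T] refutes=False
  v=01: Γ:[] Δ:[(p0 → (p0 → p1))=T] refutes=False
  v=10: Γ:[] Δ:[(p0 → (p0 → p1))=F] refutes=True  ← countermodel

Result: NO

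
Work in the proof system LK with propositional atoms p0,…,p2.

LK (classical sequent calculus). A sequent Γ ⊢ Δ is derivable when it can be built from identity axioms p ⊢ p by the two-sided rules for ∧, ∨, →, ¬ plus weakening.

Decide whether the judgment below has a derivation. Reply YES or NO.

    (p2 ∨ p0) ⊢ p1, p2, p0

Derivation trace:
[∨L] (p2 ∨ p0) ⊢ p1, p2, p0
  [Ax] p2 ⊢ p2
  [WR] p0 ⊢ p0, p1
    [Ax] p0 ⊢ p0

Result: YES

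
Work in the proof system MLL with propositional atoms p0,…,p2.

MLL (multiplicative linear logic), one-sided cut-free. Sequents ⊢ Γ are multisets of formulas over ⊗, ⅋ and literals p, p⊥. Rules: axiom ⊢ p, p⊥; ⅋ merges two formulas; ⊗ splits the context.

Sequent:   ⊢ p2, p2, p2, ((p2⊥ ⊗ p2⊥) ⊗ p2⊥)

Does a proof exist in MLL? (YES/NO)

Proof tree:
[⊗]  ⊢ p2, p2, p2, ((p2⊥ ⊗ p2⊥) ⊗ p2⊥)
  [⊗]  ⊢ p2, p2, (p2⊥ ⊗ p2⊥)
    [Ax]  ⊢ p2, p2⊥
    [Ax]  ⊢ p2, p2⊥
  [Ax]  ⊢ p2, p2⊥

Result: YES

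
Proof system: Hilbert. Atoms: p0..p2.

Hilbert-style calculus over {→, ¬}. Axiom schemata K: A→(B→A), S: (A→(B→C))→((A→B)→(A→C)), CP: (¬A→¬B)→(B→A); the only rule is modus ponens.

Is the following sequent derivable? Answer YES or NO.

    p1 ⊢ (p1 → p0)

Search for a countermodel by truth-table:
  v=000: Γ:[p1=F] Δ:[(p1 → p0)=T] refutes=False
  v=001: Γ:[p1=F] Δ:[(p1 → p0)=T] refutes=False
  v=010: Γ:[p1=T] Δ:[(p1 → p0)=F] refutes=True  ← countermodel

Result: NO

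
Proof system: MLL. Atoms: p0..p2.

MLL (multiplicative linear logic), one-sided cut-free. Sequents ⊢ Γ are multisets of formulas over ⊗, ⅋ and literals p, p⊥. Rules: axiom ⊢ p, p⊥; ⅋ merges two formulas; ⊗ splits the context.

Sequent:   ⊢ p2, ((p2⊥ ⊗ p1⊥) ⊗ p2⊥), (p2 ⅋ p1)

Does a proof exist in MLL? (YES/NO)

Derivation (root first):
[⅋]  ⊢ p2, ((p2⊥ ⊗ p1⊥) ⊗ p2⊥), (p2 ⅋ p1)
  [⊗]  ⊢ p2, p1, p2, ((p2⊥ ⊗ p1⊥) ⊗ p2⊥)
    [⊗]  ⊢ p2, p1, (p2⊥ ⊗ p1⊥)
      [Ax]  ⊢ p2, p2⊥
      [Ax]  ⊢ p1, p1⊥
    [Ax]  ⊢ p2, p2⊥

Result: YES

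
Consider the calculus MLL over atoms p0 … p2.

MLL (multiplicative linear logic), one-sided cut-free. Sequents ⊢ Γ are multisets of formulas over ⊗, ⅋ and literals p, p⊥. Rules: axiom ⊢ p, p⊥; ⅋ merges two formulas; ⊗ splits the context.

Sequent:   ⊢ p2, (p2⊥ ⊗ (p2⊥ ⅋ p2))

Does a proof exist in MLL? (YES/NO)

Derivation trace:
[⊗]  ⊢ p2, (p2⊥ ⊗ (p2⊥ ⅋ p2))
  [Ax]  ⊢ p2, p2⊥
  [⅋]  ⊢ (p2⊥ ⅋ p2)
    [Ax]  ⊢ p2, p2⊥

Result: YES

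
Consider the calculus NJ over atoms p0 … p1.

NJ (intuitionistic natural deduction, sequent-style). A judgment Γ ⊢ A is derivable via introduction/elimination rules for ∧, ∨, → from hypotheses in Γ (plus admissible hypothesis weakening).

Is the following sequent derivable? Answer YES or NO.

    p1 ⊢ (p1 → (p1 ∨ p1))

Proof tree:
[Wk] p1 ⊢ (p1 → (p1 ∨ p1))
  [→I]  ⊢ (p1 → (p1 ∨ p1))
    [∨I₂] p1 ⊢ (p1 ∨ p1)
      [Ax] p1 ⊢ p1

Result: YES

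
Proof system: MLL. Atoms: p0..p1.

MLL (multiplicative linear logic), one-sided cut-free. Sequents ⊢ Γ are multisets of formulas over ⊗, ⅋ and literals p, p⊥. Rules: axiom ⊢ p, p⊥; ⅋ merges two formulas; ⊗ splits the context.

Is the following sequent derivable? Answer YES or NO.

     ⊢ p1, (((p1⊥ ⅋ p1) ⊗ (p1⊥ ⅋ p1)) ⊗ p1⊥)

Derivation trace:
[⊗]  ⊢ p1, (((p1⊥ ⅋ p1) ⊗ (p1⊥ ⅋ p1)) ⊗ p1⊥)
  [⊗]  ⊢ ((p1⊥ ⅋ p1) ⊗ (p1⊥ ⅋ p1))
    [⅋]  ⊢ (p1⊥ ⅋ p1)
      [Ax]  ⊢ p1, p1⊥
    [⅋]  ⊢ (p1⊥ ⅋ p1)
      [Ax]  ⊢ p1, p1⊥
  [Ax]  ⊢ p1, p1⊥

Result: YES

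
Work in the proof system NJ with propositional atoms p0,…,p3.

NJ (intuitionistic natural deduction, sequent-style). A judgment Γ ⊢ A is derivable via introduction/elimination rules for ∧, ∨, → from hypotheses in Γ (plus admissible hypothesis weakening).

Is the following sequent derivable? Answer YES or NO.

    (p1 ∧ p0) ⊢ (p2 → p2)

Derivation (root first):
[Wk] (p1 ∧ p0) ⊢ (p2 → p2)
  [→I]  ⊢ (p2 → p2)
    [Ax] p2 ⊢ p2

Result: YES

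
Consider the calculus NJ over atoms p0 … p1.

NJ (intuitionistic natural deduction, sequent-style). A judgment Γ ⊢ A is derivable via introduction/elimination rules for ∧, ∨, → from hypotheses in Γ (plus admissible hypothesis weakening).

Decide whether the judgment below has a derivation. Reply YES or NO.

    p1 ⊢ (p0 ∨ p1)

Proof tree:
[→E] p1 ⊢ (p0 ∨ p1)
  [→I]  ⊢ (p1 → (p0 ∨ p1))
    [∨I₂] p1 ⊢ (p0 ∨ p1)
      [Ax] p1 ⊢ p1
  [Ax] p1 ⊢ p1

Result: YES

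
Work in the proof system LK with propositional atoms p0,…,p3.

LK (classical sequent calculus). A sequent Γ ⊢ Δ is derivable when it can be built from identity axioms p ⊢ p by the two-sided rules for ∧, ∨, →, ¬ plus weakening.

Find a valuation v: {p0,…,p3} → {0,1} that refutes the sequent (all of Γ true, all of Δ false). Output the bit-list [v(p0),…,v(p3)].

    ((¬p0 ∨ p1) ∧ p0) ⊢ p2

Truth-table refutation:
  v=0000: Γ:[((¬p0 ∨ p1) ∧ p0)=F] Δ:[p2=F] refutes=False
  v=0001: Γ:[((¬p0 ∨ p1) ∧ p0)=F] Δ:[p2=F] refutes=False
  v=0010: Γ:[((¬p0 ∨ p1) ∧ p0)=F] Δ:[p2=T] refutes=False
  v=0011: Γ:[((¬p0 ∨ p1) ∧ p0)=F] Δ:[p2=T] refutes=False
  v=0100: Γ:[((¬p0 ∨ p1) ∧ p0)=F] Δ:[p2=F] refutes=False
  v=0101: Γ:[((¬p0 ∨ p1) ∧ p0)=F] Δ:[p2=F] refutes=False
  v=0110: Γ:[((¬p0 ∨ p1) ∧ p0)=F] Δ:[p2=T] refutes=False
  v=0111: Γ:[((¬p0 ∨ p1) ∧ p0)=F] Δ:[p2=T] refutes=False
  v=1000: Γ:[((¬p0 ∨ p1) ∧ p0)=F] Δ:[p2=F] refutes=False
  v=1001: Γ:[((¬p0 ∨ p1) ∧ p0)=F] Δ:[p2=F] refutes=False
  v=1010: Γ:[((¬p0 ∨ p1) ∧ p0)=F] Δ:[p2=T] refutes=False
  v=1011: Γ:[((¬p0 ∨ p1) ∧ p0)=F] Δ:[p2=T] refutes=False
  v=1100: Γ:[((¬p0 ∨ p1) ∧ p0)=T] Δ:[p2=F] refutes=True  ← countermodel

Result: [1, 1, 0, 0]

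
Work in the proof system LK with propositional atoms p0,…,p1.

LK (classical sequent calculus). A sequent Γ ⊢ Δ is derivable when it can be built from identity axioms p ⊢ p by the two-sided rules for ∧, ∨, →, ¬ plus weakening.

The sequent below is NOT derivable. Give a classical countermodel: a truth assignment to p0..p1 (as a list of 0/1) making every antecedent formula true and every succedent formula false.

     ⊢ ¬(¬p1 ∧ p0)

Enumerate valuations to refute Γ ⊢ Δ:
  v=00: Γ:[] Δ:[¬(¬p1 ∧ p0)=T] refutes=False
  v=01: Γ:[] Δ:[¬(¬p1 ∧ p0)=T] refutes=False
  v=10: Γ:[] Δ:[¬(¬p1 ∧ p0)=F] refutes=True  ← countermodel

Result: [1, 0]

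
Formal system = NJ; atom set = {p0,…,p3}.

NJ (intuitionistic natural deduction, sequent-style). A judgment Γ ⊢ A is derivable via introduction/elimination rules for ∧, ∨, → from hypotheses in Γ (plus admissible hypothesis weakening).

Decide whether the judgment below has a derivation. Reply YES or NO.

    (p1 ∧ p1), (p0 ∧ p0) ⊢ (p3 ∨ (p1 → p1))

Derivation (root first):
[Wk] (p1 ∧ p1), (p0 ∧ p0) ⊢ (p3 ∨ (p1 → p1))
  [∨I₂] (p1 ∧ p1) ⊢ (p3 ∨ (p1 → p1))
    [Wk] (p1 ∧ p1) ⊢ (p1 → p1)
      [→I]  ⊢ (p1 → p1)
        [Ax] p1 ⊢ p1

Result: YES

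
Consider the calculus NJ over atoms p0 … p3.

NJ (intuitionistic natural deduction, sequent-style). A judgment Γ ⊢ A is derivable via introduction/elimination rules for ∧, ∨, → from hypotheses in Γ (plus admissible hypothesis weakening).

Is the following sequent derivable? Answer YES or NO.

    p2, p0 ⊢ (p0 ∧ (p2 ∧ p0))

Derivation trace:
[∧I] p2, p0 ⊢ (p0 ∧ (p2 ∧ p0))
  [Ax] p0 ⊢ p0
  [∧I] p2, p0 ⊢ (p2 ∧ p0)
    [Ax] p2 ⊢ p2
    [Ax] p0 ⊢ p0

Result: YES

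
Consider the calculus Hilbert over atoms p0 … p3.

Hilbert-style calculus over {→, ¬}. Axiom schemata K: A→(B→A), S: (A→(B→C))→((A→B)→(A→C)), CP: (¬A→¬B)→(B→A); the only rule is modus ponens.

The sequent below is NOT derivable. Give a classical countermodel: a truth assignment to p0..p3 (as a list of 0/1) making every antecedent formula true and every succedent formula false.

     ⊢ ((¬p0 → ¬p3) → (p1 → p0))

Enumerate valuations to refute Γ ⊢ Δ:
  v=0000: Γ:[] Δ:[((¬p0 → ¬p3) → (p1 → p0))=T] refutes=False
  v=0001: Γ:[] Δ:[((¬p0 → ¬p3) → (p1 → p0))=T] refutes=False
  v=0010: Γ:[] Δ:[((¬p0 → ¬p3) → (p1 → p0))=T] refutes=False
  v=0011: Γ:[] Δ:[((¬p0 → ¬p3) → (p1 → p0))=T] refutes=False
  v=0100: Γ:[] Δ:[((¬p0 → ¬p3) → (p1 → p0))=F] refutes=True  ← countermodel

Result: [0, 1, 0, 0]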